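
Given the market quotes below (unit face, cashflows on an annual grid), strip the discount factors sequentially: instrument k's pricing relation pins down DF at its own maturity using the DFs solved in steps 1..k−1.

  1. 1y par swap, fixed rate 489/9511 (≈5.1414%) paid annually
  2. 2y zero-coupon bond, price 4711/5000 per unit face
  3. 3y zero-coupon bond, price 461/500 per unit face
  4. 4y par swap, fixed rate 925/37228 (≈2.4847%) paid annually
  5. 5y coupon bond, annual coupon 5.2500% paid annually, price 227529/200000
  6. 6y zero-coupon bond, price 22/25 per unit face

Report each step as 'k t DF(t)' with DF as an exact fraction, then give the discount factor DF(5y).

step 1 [1y] swap r/1=489/9511: DF=(1 − 489/9511·(0))/(1+489/9511) = 9511/10000 ≈ 0.951100
step 2 [2y] zero: DF = P = 4711/5000 ≈ 0.942200
step 3 [3y] zero: DF = P = 461/500 ≈ 0.922000
step 4 [4y] swap r/1=925/37228: DF=(1 − 925/37228·(0.951100+0.942200+0.922000))/(1+925/37228) = 363/400 ≈ 0.907500
step 5 [5y] bond c/1=21/400: DF=(227529/200000 − 21/400·(0.951100+0.942200+0.922000+0.907500))/(1+21/400) = 1119/1250 ≈ 0.895200
step 6 [6y] zero: DF = P = 22/25 ≈ 0.880000

1 1 9511/10000
2 2 4711/5000
3 3 461/500
4 4 363/400
5 5 1119/1250
6 6 22/25
DF(5y) = 1119/1250 ≈ 0.895200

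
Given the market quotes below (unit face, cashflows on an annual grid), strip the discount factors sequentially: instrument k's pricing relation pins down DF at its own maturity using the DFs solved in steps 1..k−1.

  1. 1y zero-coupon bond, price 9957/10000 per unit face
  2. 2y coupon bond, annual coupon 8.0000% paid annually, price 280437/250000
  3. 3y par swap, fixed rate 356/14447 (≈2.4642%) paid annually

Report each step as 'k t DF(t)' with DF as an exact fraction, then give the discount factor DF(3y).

1 1 9957/10000
2 2 9649/10000
3 3 1161/1250
DF(3y) = 1161/1250 ≈ 0.928800

step 1 [1y] zero: DF = P = 9957/10000 ≈ 0.995700
step 2 [2y] bond c/1=2/25: DF=(280437/250000 − 2/25·(0.995700))/(1+2/25) = 9649/10000 ≈ 0.964900
step 3 [3y] swap r/1=356/14447: DF=(1 − 356/14447·(0.995700+0.964900))/(1+356/14447) = 1161/1250 ≈ 0.928800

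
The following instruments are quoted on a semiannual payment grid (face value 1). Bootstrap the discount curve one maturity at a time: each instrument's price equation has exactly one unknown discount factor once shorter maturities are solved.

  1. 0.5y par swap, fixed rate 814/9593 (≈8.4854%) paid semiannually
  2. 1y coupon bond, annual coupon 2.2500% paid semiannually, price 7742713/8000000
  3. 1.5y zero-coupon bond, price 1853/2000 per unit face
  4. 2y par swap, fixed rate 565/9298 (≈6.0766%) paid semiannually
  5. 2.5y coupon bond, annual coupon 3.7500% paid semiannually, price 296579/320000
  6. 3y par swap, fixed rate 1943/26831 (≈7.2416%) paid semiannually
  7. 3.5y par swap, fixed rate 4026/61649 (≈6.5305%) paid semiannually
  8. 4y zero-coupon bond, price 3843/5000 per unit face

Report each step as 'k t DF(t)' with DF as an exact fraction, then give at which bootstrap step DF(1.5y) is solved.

step 1 [0.5y] swap r/2=407/9593: DF=(1 − 407/9593·(0))/(1+407/9593) = 9593/10000 ≈ 0.959300
step 2 [1y] bond c/2=9/800: DF=(7742713/8000000 − 9/800·(0.959300))/(1+9/800) = 1183/1250 ≈ 0.946400
step 3 [1.5y] zero: DF = P = 1853/2000 ≈ 0.926500
step 4 [2y] swap r/2=565/18596: DF=(1 − 565/18596·(0.959300+0.946400+0.926500))/(1+565/18596) = 887/1000 ≈ 0.887000
step 5 [2.5y] bond c/2=3/160: DF=(296579/320000 − 3/160·(0.959300+0.946400+0.926500+0.887000))/(1+3/160) = 8413/10000 ≈ 0.841300
step 6 [3y] swap r/2=1943/53662: DF=(1 − 1943/53662·(0.959300+0.946400+0.926500+0.887000+0.841300))/(1+1943/53662) = 8057/10000 ≈ 0.805700
step 7 [3.5y] swap r/2=2013/61649: DF=(1 − 2013/61649·(0.959300+0.946400+0.926500+0.887000+0.841300+0.805700))/(1+2013/61649) = 7987/10000 ≈ 0.798700
step 8 [4y] zero: DF = P = 3843/5000 ≈ 0.768600

1 1/2 9593/10000
2 1 1183/1250
3 3/2 1853/2000
4 2 887/1000
5 5/2 8413/10000
6 3 8057/10000
7 7/2 7987/10000
8 4 3843/5000
DF(1.5y) is solved at step 3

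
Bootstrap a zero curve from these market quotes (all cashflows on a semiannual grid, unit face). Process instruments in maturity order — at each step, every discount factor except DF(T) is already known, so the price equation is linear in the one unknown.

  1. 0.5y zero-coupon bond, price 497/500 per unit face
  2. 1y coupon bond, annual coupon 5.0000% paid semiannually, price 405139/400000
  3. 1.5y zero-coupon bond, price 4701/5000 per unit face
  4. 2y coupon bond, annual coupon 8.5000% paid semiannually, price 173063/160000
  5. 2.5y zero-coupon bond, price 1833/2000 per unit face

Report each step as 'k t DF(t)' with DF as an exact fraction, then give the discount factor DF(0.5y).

step 1 [0.5y] zero: DF = P = 497/500 ≈ 0.994000
step 2 [1y] bond c/2=1/40: DF=(405139/400000 − 1/40·(0.994000))/(1+1/40) = 9639/10000 ≈ 0.963900
step 3 [1.5y] zero: DF = P = 4701/5000 ≈ 0.940200
step 4 [2y] bond c/2=17/400: DF=(173063/160000 − 17/400·(0.994000+0.963900+0.940200))/(1+17/400) = 4597/5000 ≈ 0.919400
step 5 [2.5y] zero: DF = P = 1833/2000 ≈ 0.916500

1 1/2 497/500
2 1 9639/10000
3 3/2 4701/5000
4 2 4597/5000
5 5/2 1833/2000
DF(0.5y) = 497/500 ≈ 0.994000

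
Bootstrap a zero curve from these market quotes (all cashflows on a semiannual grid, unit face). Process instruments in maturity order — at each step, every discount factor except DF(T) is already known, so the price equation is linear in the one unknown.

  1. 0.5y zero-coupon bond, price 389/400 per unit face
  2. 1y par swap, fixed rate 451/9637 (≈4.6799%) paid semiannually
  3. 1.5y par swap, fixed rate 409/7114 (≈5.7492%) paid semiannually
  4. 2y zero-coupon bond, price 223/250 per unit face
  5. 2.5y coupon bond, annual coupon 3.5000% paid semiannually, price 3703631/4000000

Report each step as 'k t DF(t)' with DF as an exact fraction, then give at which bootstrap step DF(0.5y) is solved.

1 1/2 389/400
2 1 9549/10000
3 3/2 4591/5000
4 2 223/250
5 5/2 8457/10000
DF(0.5y) is solved at step 1

step 1 [0.5y] zero: DF = P = 389/400 ≈ 0.972500
step 2 [1y] swap r/2=451/19274: DF=(1 − 451/19274·(0.972500))/(1+451/19274) = 9549/10000 ≈ 0.954900
step 3 [1.5y] swap r/2=409/14228: DF=(1 − 409/14228·(0.972500+0.954900))/(1+409/14228) = 4591/5000 ≈ 0.918200
step 4 [2y] zero: DF = P = 223/250 ≈ 0.892000
step 5 [2.5y] bond c/2=7/400: DF=(3703631/4000000 − 7/400·(0.972500+0.954900+0.918200+0.892000))/(1+7/400) = 8457/10000 ≈ 0.845700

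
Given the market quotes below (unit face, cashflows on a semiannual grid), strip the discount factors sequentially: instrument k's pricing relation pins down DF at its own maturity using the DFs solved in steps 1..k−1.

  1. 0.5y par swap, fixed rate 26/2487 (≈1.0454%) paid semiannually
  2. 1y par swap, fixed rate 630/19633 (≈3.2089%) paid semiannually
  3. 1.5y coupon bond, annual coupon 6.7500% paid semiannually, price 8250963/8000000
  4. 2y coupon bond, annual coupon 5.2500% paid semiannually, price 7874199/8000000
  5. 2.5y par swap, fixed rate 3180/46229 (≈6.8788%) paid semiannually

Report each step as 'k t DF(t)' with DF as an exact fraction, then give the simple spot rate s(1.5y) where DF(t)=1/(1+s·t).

step 1 [0.5y] swap r/2=13/2487: DF=(1 − 13/2487·(0))/(1+13/2487) = 2487/2500 ≈ 0.994800
step 2 [1y] swap r/2=315/19633: DF=(1 − 315/19633·(0.994800))/(1+315/19633) = 1937/2000 ≈ 0.968500
step 3 [1.5y] bond c/2=27/800: DF=(8250963/8000000 − 27/800·(0.994800+0.968500))/(1+27/800) = 1167/1250 ≈ 0.933600
step 4 [2y] bond c/2=21/800: DF=(7874199/8000000 − 21/800·(0.994800+0.968500+0.933600))/(1+21/800) = 177/200 ≈ 0.885000
step 5 [2.5y] swap r/2=1590/46229: DF=(1 − 1590/46229·(0.994800+0.968500+0.933600+0.885000))/(1+1590/46229) = 841/1000 ≈ 0.841000

1 1/2 2487/2500
2 1 1937/2000
3 3/2 1167/1250
4 2 177/200
5 5/2 841/1000
s(1.5y) = (1/(1167/1250) − 1)/(3/2) = 166/3501 ≈ 4.7415%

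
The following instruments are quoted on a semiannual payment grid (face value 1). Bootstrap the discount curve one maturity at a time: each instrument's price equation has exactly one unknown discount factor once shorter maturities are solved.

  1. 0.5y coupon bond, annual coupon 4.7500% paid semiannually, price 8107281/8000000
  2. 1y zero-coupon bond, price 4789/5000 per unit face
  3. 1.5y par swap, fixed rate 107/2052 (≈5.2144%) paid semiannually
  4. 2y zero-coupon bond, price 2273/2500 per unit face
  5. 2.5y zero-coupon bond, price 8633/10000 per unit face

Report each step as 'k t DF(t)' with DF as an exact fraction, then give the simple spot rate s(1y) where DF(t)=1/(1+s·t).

1 1/2 9899/10000
2 1 4789/5000
3 3/2 9251/10000
4 2 2273/2500
5 5/2 8633/10000
s(1y) = (1/(4789/5000) − 1)/(1) = 211/4789 ≈ 4.4059%

step 1 [0.5y] bond c/2=19/800: DF=(8107281/8000000 − 19/800·(0))/(1+19/800) = 9899/10000 ≈ 0.989900
step 2 [1y] zero: DF = P = 4789/5000 ≈ 0.957800
step 3 [1.5y] swap r/2=107/4104: DF=(1 − 107/4104·(0.989900+0.957800))/(1+107/4104) = 9251/10000 ≈ 0.925100
step 4 [2y] zero: DF = P = 2273/2500 ≈ 0.909200
step 5 [2.5y] zero: DF = P = 8633/10000 ≈ 0.863300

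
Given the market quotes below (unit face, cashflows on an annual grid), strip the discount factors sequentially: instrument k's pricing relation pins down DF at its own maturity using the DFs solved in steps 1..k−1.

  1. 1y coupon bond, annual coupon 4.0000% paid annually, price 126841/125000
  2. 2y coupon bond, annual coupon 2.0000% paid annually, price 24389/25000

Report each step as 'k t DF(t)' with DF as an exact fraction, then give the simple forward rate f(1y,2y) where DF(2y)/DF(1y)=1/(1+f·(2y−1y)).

step 1 [1y] bond c/1=1/25: DF=(126841/125000 − 1/25·(0))/(1+1/25) = 9757/10000 ≈ 0.975700
step 2 [2y] bond c/1=1/50: DF=(24389/25000 − 1/50·(0.975700))/(1+1/50) = 9373/10000 ≈ 0.937300

1 1 9757/10000
2 2 9373/10000
f(1y,2y) = ((9757/10000)/(9373/10000) − 1)/(1) = 384/9373 ≈ 4.0969%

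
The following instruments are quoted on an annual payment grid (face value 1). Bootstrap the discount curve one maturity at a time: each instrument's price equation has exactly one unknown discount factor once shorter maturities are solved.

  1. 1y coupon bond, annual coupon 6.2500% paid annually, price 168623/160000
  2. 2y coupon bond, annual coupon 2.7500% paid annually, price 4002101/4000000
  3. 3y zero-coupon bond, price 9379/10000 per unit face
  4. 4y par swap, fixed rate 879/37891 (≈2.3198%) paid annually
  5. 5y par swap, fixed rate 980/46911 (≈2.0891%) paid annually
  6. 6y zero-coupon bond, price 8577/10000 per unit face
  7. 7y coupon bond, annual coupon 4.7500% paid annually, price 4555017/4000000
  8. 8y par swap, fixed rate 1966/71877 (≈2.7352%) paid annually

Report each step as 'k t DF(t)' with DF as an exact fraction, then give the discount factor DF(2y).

1 1 9919/10000
2 2 592/625
3 3 9379/10000
4 4 9121/10000
5 5 451/500
6 6 8577/10000
7 7 1671/2000
8 8 4017/5000
DF(2y) = 592/625 ≈ 0.947200

step 1 [1y] bond c/1=1/16: DF=(168623/160000 − 1/16·(0))/(1+1/16) = 9919/10000 ≈ 0.991900
step 2 [2y] bond c/1=11/400: DF=(4002101/4000000 − 11/400·(0.991900))/(1+11/400) = 592/625 ≈ 0.947200
step 3 [3y] zero: DF = P = 9379/10000 ≈ 0.937900
step 4 [4y] swap r/1=879/37891: DF=(1 − 879/37891·(0.991900+0.947200+0.937900))/(1+879/37891) = 9121/10000 ≈ 0.912100
step 5 [5y] swap r/1=980/46911: DF=(1 − 980/46911·(0.991900+0.947200+0.937900+0.912100))/(1+980/46911) = 451/500 ≈ 0.902000
step 6 [6y] zero: DF = P = 8577/10000 ≈ 0.857700
step 7 [7y] bond c/1=19/400: DF=(4555017/4000000 − 19/400·(0.991900+0.947200+0.937900+0.912100+0.902000+0.857700))/(1+19/400) = 1671/2000 ≈ 0.835500
step 8 [8y] swap r/1=1966/71877: DF=(1 − 1966/71877·(0.991900+0.947200+0.937900+0.912100+0.902000+0.857700+0.835500))/(1+1966/71877) = 4017/5000 ≈ 0.803400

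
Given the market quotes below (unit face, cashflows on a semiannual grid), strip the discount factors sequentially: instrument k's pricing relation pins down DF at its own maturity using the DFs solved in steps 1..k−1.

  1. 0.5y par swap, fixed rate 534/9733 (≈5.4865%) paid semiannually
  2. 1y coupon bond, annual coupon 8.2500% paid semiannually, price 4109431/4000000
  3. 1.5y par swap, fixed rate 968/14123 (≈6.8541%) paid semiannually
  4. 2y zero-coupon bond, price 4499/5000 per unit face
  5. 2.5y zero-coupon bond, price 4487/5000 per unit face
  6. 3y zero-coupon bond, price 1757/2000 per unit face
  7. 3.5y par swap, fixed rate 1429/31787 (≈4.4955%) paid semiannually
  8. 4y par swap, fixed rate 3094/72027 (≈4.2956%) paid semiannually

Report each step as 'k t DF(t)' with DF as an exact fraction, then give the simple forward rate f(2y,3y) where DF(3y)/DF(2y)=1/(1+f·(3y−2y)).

1 1/2 9733/10000
2 1 9481/10000
3 3/2 1129/1250
4 2 4499/5000
5 5/2 4487/5000
6 3 1757/2000
7 7/2 8571/10000
8 4 8453/10000
f(2y,3y) = ((4499/5000)/(1757/2000) − 1)/(1) = 213/8785 ≈ 2.4246%

step 1 [0.5y] swap r/2=267/9733: DF=(1 − 267/9733·(0))/(1+267/9733) = 9733/10000 ≈ 0.973300
step 2 [1y] bond c/2=33/800: DF=(4109431/4000000 − 33/800·(0.973300))/(1+33/800) = 9481/10000 ≈ 0.948100
step 3 [1.5y] swap r/2=484/14123: DF=(1 − 484/14123·(0.973300+0.948100))/(1+484/14123) = 1129/1250 ≈ 0.903200
step 4 [2y] zero: DF = P = 4499/5000 ≈ 0.899800
step 5 [2.5y] zero: DF = P = 4487/5000 ≈ 0.897400
step 6 [3y] zero: DF = P = 1757/2000 ≈ 0.878500
step 7 [3.5y] swap r/2=1429/63574: DF=(1 − 1429/63574·(0.973300+0.948100+0.903200+0.899800+0.897400+0.878500))/(1+1429/63574) = 8571/10000 ≈ 0.857100
step 8 [4y] swap r/2=1547/72027: DF=(1 − 1547/72027·(0.973300+0.948100+0.903200+0.899800+0.897400+0.878500+0.857100))/(1+1547/72027) = 8453/10000 ≈ 0.845300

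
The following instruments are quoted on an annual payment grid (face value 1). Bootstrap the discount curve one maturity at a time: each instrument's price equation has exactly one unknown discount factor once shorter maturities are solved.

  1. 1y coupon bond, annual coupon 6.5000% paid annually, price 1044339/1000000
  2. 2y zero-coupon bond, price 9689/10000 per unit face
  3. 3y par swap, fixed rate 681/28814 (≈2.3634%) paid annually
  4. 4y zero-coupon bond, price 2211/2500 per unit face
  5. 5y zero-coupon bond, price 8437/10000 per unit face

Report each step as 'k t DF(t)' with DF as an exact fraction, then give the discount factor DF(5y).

1 1 4903/5000
2 2 9689/10000
3 3 9319/10000
4 4 2211/2500
5 5 8437/10000
DF(5y) = 8437/10000 ≈ 0.843700

step 1 [1y] bond c/1=13/200: DF=(1044339/1000000 − 13/200·(0))/(1+13/200) = 4903/5000 ≈ 0.980600
step 2 [2y] zero: DF = P = 9689/10000 ≈ 0.968900
step 3 [3y] swap r/1=681/28814: DF=(1 − 681/28814·(0.980600+0.968900))/(1+681/28814) = 9319/10000 ≈ 0.931900
step 4 [4y] zero: DF = P = 2211/2500 ≈ 0.884400
step 5 [5y] zero: DF = P = 8437/10000 ≈ 0.843700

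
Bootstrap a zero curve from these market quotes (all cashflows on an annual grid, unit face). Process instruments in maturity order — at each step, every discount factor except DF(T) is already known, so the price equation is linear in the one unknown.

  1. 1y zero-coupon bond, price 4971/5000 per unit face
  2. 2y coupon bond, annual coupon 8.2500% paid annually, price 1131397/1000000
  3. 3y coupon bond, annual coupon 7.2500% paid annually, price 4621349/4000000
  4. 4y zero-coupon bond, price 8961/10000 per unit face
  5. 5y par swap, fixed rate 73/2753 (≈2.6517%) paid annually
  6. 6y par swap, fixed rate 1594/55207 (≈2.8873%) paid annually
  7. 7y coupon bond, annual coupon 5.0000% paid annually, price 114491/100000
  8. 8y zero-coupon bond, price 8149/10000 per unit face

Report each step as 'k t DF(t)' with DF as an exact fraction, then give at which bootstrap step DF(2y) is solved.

step 1 [1y] zero: DF = P = 4971/5000 ≈ 0.994200
step 2 [2y] bond c/1=33/400: DF=(1131397/1000000 − 33/400·(0.994200))/(1+33/400) = 4847/5000 ≈ 0.969400
step 3 [3y] bond c/1=29/400: DF=(4621349/4000000 − 29/400·(0.994200+0.969400))/(1+29/400) = 1889/2000 ≈ 0.944500
step 4 [4y] zero: DF = P = 8961/10000 ≈ 0.896100
step 5 [5y] swap r/1=73/2753: DF=(1 − 73/2753·(0.994200+0.969400+0.944500+0.896100))/(1+73/2753) = 8759/10000 ≈ 0.875900
step 6 [6y] swap r/1=1594/55207: DF=(1 − 1594/55207·(0.994200+0.969400+0.944500+0.896100+0.875900))/(1+1594/55207) = 4203/5000 ≈ 0.840600
step 7 [7y] bond c/1=1/20: DF=(114491/100000 − 1/20·(0.994200+0.969400+0.944500+0.896100+0.875900+0.840600))/(1+1/20) = 331/400 ≈ 0.827500
step 8 [8y] zero: DF = P = 8149/10000 ≈ 0.814900

1 1 4971/5000
2 2 4847/5000
3 3 1889/2000
4 4 8961/10000
5 5 8759/10000
6 6 4203/5000
7 7 331/400
8 8 8149/10000
DF(2y) is solved at step 2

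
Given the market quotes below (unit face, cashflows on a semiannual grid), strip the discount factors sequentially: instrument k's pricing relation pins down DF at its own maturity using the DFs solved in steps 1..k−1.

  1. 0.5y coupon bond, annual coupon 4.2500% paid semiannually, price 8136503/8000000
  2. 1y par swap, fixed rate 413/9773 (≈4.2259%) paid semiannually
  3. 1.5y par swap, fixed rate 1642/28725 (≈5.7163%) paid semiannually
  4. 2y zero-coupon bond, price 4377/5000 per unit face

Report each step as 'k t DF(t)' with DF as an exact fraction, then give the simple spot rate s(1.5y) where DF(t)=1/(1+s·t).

step 1 [0.5y] bond c/2=17/800: DF=(8136503/8000000 − 17/800·(0))/(1+17/800) = 9959/10000 ≈ 0.995900
step 2 [1y] swap r/2=413/19546: DF=(1 − 413/19546·(0.995900))/(1+413/19546) = 9587/10000 ≈ 0.958700
step 3 [1.5y] swap r/2=821/28725: DF=(1 − 821/28725·(0.995900+0.958700))/(1+821/28725) = 9179/10000 ≈ 0.917900
step 4 [2y] zero: DF = P = 4377/5000 ≈ 0.875400

1 1/2 9959/10000
2 1 9587/10000
3 3/2 9179/10000
4 2 4377/5000
s(1.5y) = (1/(9179/10000) − 1)/(3/2) = 1642/27537 ≈ 5.9629%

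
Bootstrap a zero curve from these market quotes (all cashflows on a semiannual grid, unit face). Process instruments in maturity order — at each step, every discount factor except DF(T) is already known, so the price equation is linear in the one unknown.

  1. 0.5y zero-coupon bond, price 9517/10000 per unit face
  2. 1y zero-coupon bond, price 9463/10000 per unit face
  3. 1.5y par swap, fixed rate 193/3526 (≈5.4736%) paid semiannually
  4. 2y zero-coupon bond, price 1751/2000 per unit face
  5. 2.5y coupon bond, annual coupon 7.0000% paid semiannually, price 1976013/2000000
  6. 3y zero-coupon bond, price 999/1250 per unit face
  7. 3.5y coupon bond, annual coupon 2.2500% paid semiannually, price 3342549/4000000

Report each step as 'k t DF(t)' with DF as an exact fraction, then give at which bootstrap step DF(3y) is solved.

1 1/2 9517/10000
2 1 9463/10000
3 3/2 2307/2500
4 2 1751/2000
5 5/2 1037/1250
6 3 999/1250
7 7/2 7671/10000
DF(3y) is solved at step 6

step 1 [0.5y] zero: DF = P = 9517/10000 ≈ 0.951700
step 2 [1y] zero: DF = P = 9463/10000 ≈ 0.946300
step 3 [1.5y] swap r/2=193/7052: DF=(1 − 193/7052·(0.951700+0.946300))/(1+193/7052) = 2307/2500 ≈ 0.922800
step 4 [2y] zero: DF = P = 1751/2000 ≈ 0.875500
step 5 [2.5y] bond c/2=7/200: DF=(1976013/2000000 − 7/200·(0.951700+0.946300+0.922800+0.875500))/(1+7/200) = 1037/1250 ≈ 0.829600
step 6 [3y] zero: DF = P = 999/1250 ≈ 0.799200
step 7 [3.5y] bond c/2=9/800: DF=(3342549/4000000 − 9/800·(0.951700+0.946300+0.922800+0.875500+0.829600+0.799200))/(1+9/800) = 7671/10000 ≈ 0.767100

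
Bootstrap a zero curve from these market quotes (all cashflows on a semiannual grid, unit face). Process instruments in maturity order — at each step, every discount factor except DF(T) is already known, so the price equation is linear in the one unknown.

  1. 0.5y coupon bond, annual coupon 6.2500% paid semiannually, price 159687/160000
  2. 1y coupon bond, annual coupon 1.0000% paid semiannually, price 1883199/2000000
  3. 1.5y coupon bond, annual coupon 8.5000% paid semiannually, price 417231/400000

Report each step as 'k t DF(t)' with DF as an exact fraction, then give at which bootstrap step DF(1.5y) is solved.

1 1/2 4839/5000
2 1 9321/10000
3 3/2 9231/10000
DF(1.5y) is solved at step 3

step 1 [0.5y] bond c/2=1/32: DF=(159687/160000 − 1/32·(0))/(1+1/32) = 4839/5000 ≈ 0.967800
step 2 [1y] bond c/2=1/200: DF=(1883199/2000000 − 1/200·(0.967800))/(1+1/200) = 9321/10000 ≈ 0.932100
step 3 [1.5y] bond c/2=17/400: DF=(417231/400000 − 17/400·(0.967800+0.932100))/(1+17/400) = 9231/10000 ≈ 0.923100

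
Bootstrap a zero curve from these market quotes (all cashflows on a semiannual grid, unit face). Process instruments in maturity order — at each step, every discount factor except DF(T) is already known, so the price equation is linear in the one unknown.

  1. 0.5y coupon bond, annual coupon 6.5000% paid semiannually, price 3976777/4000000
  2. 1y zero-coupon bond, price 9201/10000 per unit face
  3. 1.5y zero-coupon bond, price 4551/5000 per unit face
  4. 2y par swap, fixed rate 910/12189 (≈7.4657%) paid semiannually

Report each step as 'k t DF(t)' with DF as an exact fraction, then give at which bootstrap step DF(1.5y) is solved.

step 1 [0.5y] bond c/2=13/400: DF=(3976777/4000000 − 13/400·(0))/(1+13/400) = 9629/10000 ≈ 0.962900
step 2 [1y] zero: DF = P = 9201/10000 ≈ 0.920100
step 3 [1.5y] zero: DF = P = 4551/5000 ≈ 0.910200
step 4 [2y] swap r/2=455/12189: DF=(1 − 455/12189·(0.962900+0.920100+0.910200))/(1+455/12189) = 1727/2000 ≈ 0.863500

1 1/2 9629/10000
2 1 9201/10000
3 3/2 4551/5000
4 2 1727/2000
DF(1.5y) is solved at step 3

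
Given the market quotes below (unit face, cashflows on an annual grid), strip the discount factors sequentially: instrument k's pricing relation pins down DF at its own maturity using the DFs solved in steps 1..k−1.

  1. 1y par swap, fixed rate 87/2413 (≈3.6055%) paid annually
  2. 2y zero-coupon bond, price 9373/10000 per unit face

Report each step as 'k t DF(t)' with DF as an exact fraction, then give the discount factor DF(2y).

1 1 2413/2500
2 2 9373/10000
DF(2y) = 9373/10000 ≈ 0.937300

step 1 [1y] swap r/1=87/2413: DF=(1 − 87/2413·(0))/(1+87/2413) = 2413/2500 ≈ 0.965200
step 2 [2y] zero: DF = P = 9373/10000 ≈ 0.937300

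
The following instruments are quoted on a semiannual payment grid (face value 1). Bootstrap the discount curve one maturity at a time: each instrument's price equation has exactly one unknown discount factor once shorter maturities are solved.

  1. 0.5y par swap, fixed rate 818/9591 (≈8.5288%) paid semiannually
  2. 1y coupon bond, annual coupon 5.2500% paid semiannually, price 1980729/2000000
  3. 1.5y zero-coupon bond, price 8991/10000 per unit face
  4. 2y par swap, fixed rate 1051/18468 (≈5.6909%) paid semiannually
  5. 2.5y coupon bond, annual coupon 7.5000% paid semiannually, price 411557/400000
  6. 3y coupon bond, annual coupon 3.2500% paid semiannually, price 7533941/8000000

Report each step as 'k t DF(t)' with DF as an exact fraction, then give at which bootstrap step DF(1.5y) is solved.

1 1/2 9591/10000
2 1 1881/2000
3 3/2 8991/10000
4 2 8949/10000
5 5/2 4291/5000
6 3 8539/10000
DF(1.5y) is solved at step 3

step 1 [0.5y] swap r/2=409/9591: DF=(1 − 409/9591·(0))/(1+409/9591) = 9591/10000 ≈ 0.959100
step 2 [1y] bond c/2=21/800: DF=(1980729/2000000 − 21/800·(0.959100))/(1+21/800) = 1881/2000 ≈ 0.940500
step 3 [1.5y] zero: DF = P = 8991/10000 ≈ 0.899100
step 4 [2y] swap r/2=1051/36936: DF=(1 − 1051/36936·(0.959100+0.940500+0.899100))/(1+1051/36936) = 8949/10000 ≈ 0.894900
step 5 [2.5y] bond c/2=3/80: DF=(411557/400000 − 3/80·(0.959100+0.940500+0.899100+0.894900))/(1+3/80) = 4291/5000 ≈ 0.858200
step 6 [3y] bond c/2=13/800: DF=(7533941/8000000 − 13/800·(0.959100+0.940500+0.899100+0.894900+0.858200))/(1+13/800) = 8539/10000 ≈ 0.853900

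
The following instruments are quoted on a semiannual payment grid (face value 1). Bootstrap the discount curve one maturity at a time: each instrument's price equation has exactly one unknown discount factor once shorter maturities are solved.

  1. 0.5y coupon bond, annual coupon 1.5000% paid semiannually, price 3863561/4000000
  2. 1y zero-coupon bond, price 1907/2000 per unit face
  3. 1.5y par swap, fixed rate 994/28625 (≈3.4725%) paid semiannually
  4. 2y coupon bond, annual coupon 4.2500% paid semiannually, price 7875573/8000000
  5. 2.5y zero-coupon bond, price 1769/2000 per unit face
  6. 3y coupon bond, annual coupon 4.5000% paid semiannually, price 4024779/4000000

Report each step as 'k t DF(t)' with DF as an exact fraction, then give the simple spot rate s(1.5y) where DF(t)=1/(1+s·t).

1 1/2 9587/10000
2 1 1907/2000
3 3/2 9503/10000
4 2 2261/2500
5 5/2 1769/2000
6 3 8817/10000
s(1.5y) = (1/(9503/10000) − 1)/(3/2) = 994/28509 ≈ 3.4866%

step 1 [0.5y] bond c/2=3/400: DF=(3863561/4000000 − 3/400·(0))/(1+3/400) = 9587/10000 ≈ 0.958700
step 2 [1y] zero: DF = P = 1907/2000 ≈ 0.953500
step 3 [1.5y] swap r/2=497/28625: DF=(1 − 497/28625·(0.958700+0.953500))/(1+497/28625) = 9503/10000 ≈ 0.950300
step 4 [2y] bond c/2=17/800: DF=(7875573/8000000 − 17/800·(0.958700+0.953500+0.950300))/(1+17/800) = 2261/2500 ≈ 0.904400
step 5 [2.5y] zero: DF = P = 1769/2000 ≈ 0.884500
step 6 [3y] bond c/2=9/400: DF=(4024779/4000000 − 9/400·(0.958700+0.953500+0.950300+0.904400+0.884500))/(1+9/400) = 8817/10000 ≈ 0.881700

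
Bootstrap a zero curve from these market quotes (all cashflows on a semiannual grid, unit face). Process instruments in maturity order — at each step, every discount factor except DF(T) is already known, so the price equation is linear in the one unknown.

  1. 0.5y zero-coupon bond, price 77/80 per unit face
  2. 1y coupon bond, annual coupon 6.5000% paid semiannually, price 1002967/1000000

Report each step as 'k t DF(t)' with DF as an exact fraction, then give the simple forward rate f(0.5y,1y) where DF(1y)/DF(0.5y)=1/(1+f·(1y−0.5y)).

step 1 [0.5y] zero: DF = P = 77/80 ≈ 0.962500
step 2 [1y] bond c/2=13/400: DF=(1002967/1000000 − 13/400·(0.962500))/(1+13/400) = 9411/10000 ≈ 0.941100

1 1/2 77/80
2 1 9411/10000
f(0.5y,1y) = ((77/80)/(9411/10000) − 1)/(1/2) = 428/9411 ≈ 4.5479%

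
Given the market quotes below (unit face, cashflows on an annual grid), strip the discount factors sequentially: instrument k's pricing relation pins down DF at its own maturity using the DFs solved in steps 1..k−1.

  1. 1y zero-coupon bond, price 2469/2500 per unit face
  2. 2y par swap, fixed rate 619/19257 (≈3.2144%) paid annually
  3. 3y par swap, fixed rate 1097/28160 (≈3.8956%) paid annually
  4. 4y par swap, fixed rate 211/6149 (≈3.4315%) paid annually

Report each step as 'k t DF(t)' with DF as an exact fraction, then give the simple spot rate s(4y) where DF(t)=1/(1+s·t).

1 1 2469/2500
2 2 9381/10000
3 3 8903/10000
4 4 4367/5000
s(4y) = (1/(4367/5000) − 1)/(4) = 633/17468 ≈ 3.6238%

step 1 [1y] zero: DF = P = 2469/2500 ≈ 0.987600
step 2 [2y] swap r/1=619/19257: DF=(1 − 619/19257·(0.987600))/(1+619/19257) = 9381/10000 ≈ 0.938100
step 3 [3y] swap r/1=1097/28160: DF=(1 − 1097/28160·(0.987600+0.938100))/(1+1097/28160) = 8903/10000 ≈ 0.890300
step 4 [4y] swap r/1=211/6149: DF=(1 − 211/6149·(0.987600+0.938100+0.890300))/(1+211/6149) = 4367/5000 ≈ 0.873400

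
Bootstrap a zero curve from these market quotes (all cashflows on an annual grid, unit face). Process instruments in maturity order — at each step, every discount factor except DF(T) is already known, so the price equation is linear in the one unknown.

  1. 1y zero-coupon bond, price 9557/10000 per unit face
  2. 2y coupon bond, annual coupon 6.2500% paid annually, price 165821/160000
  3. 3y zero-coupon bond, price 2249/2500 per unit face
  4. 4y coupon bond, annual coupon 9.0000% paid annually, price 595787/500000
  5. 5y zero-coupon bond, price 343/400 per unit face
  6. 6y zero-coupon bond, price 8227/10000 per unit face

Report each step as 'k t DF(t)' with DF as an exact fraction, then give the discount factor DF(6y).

step 1 [1y] zero: DF = P = 9557/10000 ≈ 0.955700
step 2 [2y] bond c/1=1/16: DF=(165821/160000 − 1/16·(0.955700))/(1+1/16) = 1149/1250 ≈ 0.919200
step 3 [3y] zero: DF = P = 2249/2500 ≈ 0.899600
step 4 [4y] bond c/1=9/100: DF=(595787/500000 − 9/100·(0.955700+0.919200+0.899600))/(1+9/100) = 8641/10000 ≈ 0.864100
step 5 [5y] zero: DF = P = 343/400 ≈ 0.857500
step 6 [6y] zero: DF = P = 8227/10000 ≈ 0.822700

1 1 9557/10000
2 2 1149/1250
3 3 2249/2500
4 4 8641/10000
5 5 343/400
6 6 8227/10000
DF(6y) = 8227/10000 ≈ 0.822700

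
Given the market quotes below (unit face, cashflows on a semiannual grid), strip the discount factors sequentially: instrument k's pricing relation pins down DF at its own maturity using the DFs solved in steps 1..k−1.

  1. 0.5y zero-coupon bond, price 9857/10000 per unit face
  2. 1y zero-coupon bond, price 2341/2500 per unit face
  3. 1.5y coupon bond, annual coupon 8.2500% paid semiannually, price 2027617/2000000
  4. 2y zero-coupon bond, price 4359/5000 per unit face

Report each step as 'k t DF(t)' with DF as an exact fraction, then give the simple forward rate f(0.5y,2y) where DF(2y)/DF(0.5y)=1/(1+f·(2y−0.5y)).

step 1 [0.5y] zero: DF = P = 9857/10000 ≈ 0.985700
step 2 [1y] zero: DF = P = 2341/2500 ≈ 0.936400
step 3 [1.5y] bond c/2=33/800: DF=(2027617/2000000 − 33/800·(0.985700+0.936400))/(1+33/800) = 359/400 ≈ 0.897500
step 4 [2y] zero: DF = P = 4359/5000 ≈ 0.871800

1 1/2 9857/10000
2 1 2341/2500
3 3/2 359/400
4 2 4359/5000
f(0.5y,2y) = ((9857/10000)/(4359/5000) − 1)/(3/2) = 1139/13077 ≈ 8.7099%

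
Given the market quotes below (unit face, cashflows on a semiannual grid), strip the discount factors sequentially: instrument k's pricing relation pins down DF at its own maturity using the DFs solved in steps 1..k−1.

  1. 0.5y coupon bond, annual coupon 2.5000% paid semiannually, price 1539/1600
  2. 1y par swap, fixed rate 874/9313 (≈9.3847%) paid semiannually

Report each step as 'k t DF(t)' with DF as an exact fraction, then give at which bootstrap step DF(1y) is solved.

step 1 [0.5y] bond c/2=1/80: DF=(1539/1600 − 1/80·(0))/(1+1/80) = 19/20 ≈ 0.950000
step 2 [1y] swap r/2=437/9313: DF=(1 − 437/9313·(0.950000))/(1+437/9313) = 4563/5000 ≈ 0.912600

1 1/2 19/20
2 1 4563/5000
DF(1y) is solved at step 2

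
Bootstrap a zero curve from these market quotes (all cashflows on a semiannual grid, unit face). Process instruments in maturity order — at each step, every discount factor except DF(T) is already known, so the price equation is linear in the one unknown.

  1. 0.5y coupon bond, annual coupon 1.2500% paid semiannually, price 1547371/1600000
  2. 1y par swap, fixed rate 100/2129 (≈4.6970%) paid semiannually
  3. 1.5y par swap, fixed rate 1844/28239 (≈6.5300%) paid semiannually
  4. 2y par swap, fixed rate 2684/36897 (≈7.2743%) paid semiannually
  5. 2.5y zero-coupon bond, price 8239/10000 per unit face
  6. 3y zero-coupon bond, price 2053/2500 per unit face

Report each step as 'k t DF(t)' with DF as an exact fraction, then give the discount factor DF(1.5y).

1 1/2 9611/10000
2 1 191/200
3 3/2 4539/5000
4 2 4329/5000
5 5/2 8239/10000
6 3 2053/2500
DF(1.5y) = 4539/5000 ≈ 0.907800

step 1 [0.5y] bond c/2=1/160: DF=(1547371/1600000 − 1/160·(0))/(1+1/160) = 9611/10000 ≈ 0.961100
step 2 [1y] swap r/2=50/2129: DF=(1 − 50/2129·(0.961100))/(1+50/2129) = 191/200 ≈ 0.955000
step 3 [1.5y] swap r/2=922/28239: DF=(1 − 922/28239·(0.961100+0.955000))/(1+922/28239) = 4539/5000 ≈ 0.907800
step 4 [2y] swap r/2=1342/36897: DF=(1 − 1342/36897·(0.961100+0.955000+0.907800))/(1+1342/36897) = 4329/5000 ≈ 0.865800
step 5 [2.5y] zero: DF = P = 8239/10000 ≈ 0.823900
step 6 [3y] zero: DF = P = 2053/2500 ≈ 0.821200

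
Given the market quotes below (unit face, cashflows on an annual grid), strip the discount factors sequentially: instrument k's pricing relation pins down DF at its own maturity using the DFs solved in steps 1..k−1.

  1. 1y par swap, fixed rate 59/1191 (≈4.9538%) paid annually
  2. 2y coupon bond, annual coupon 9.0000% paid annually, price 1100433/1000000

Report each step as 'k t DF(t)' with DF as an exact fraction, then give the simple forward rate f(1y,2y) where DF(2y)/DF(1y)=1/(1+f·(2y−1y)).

1 1 1191/1250
2 2 9309/10000
f(1y,2y) = ((1191/1250)/(9309/10000) − 1)/(1) = 73/3103 ≈ 2.3526%

step 1 [1y] swap r/1=59/1191: DF=(1 − 59/1191·(0))/(1+59/1191) = 1191/1250 ≈ 0.952800
step 2 [2y] bond c/1=9/100: DF=(1100433/1000000 − 9/100·(0.952800))/(1+9/100) = 9309/10000 ≈ 0.930900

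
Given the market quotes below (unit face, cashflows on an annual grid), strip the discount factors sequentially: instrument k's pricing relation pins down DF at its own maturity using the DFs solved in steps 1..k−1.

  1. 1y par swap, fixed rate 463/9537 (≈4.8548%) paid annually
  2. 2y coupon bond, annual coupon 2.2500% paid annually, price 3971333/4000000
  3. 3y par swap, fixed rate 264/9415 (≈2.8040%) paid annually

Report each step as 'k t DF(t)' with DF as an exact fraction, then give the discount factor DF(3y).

step 1 [1y] swap r/1=463/9537: DF=(1 − 463/9537·(0))/(1+463/9537) = 9537/10000 ≈ 0.953700
step 2 [2y] bond c/1=9/400: DF=(3971333/4000000 − 9/400·(0.953700))/(1+9/400) = 19/20 ≈ 0.950000
step 3 [3y] swap r/1=264/9415: DF=(1 − 264/9415·(0.953700+0.950000))/(1+264/9415) = 1151/1250 ≈ 0.920800

1 1 9537/10000
2 2 19/20
3 3 1151/1250
DF(3y) = 1151/1250 ≈ 0.920800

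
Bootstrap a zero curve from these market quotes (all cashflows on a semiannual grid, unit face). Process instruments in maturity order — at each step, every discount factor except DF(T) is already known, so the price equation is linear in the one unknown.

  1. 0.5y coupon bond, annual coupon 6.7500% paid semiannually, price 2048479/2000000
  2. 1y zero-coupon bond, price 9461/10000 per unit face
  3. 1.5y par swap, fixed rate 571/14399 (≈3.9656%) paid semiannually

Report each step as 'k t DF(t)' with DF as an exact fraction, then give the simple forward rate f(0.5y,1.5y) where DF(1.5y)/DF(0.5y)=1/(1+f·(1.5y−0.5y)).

1 1/2 2477/2500
2 1 9461/10000
3 3/2 9429/10000
f(0.5y,1.5y) = ((2477/2500)/(9429/10000) − 1)/(1) = 479/9429 ≈ 5.0801%

step 1 [0.5y] bond c/2=27/800: DF=(2048479/2000000 − 27/800·(0))/(1+27/800) = 2477/2500 ≈ 0.990800
step 2 [1y] zero: DF = P = 9461/10000 ≈ 0.946100
step 3 [1.5y] swap r/2=571/28798: DF=(1 − 571/28798·(0.990800+0.946100))/(1+571/28798) = 9429/10000 ≈ 0.942900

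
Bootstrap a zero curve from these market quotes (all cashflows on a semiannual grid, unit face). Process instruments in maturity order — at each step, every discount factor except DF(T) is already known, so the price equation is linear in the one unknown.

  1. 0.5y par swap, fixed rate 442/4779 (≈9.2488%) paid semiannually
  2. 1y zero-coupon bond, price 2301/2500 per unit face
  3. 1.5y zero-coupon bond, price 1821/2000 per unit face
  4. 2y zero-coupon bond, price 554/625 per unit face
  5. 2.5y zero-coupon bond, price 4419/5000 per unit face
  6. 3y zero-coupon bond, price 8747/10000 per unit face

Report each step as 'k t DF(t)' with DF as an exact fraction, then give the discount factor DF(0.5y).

step 1 [0.5y] swap r/2=221/4779: DF=(1 − 221/4779·(0))/(1+221/4779) = 4779/5000 ≈ 0.955800
step 2 [1y] zero: DF = P = 2301/2500 ≈ 0.920400
step 3 [1.5y] zero: DF = P = 1821/2000 ≈ 0.910500
step 4 [2y] zero: DF = P = 554/625 ≈ 0.886400
step 5 [2.5y] zero: DF = P = 4419/5000 ≈ 0.883800
step 6 [3y] zero: DF = P = 8747/10000 ≈ 0.874700

1 1/2 4779/5000
2 1 2301/2500
3 3/2 1821/2000
4 2 554/625
5 5/2 4419/5000
6 3 8747/10000
DF(0.5y) = 4779/5000 ≈ 0.955800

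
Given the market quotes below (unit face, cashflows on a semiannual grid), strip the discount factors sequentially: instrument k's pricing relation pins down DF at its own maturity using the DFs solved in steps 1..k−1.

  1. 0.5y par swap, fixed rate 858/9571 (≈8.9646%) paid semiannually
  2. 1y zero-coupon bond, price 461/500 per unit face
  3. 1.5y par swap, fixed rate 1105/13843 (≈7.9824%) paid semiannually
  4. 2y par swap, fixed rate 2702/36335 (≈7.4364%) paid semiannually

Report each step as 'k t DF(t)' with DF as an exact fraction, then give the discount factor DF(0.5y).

step 1 [0.5y] swap r/2=429/9571: DF=(1 − 429/9571·(0))/(1+429/9571) = 9571/10000 ≈ 0.957100
step 2 [1y] zero: DF = P = 461/500 ≈ 0.922000
step 3 [1.5y] swap r/2=1105/27686: DF=(1 − 1105/27686·(0.957100+0.922000))/(1+1105/27686) = 1779/2000 ≈ 0.889500
step 4 [2y] swap r/2=1351/36335: DF=(1 − 1351/36335·(0.957100+0.922000+0.889500))/(1+1351/36335) = 8649/10000 ≈ 0.864900

1 1/2 9571/10000
2 1 461/500
3 3/2 1779/2000
4 2 8649/10000
DF(0.5y) = 9571/10000 ≈ 0.957100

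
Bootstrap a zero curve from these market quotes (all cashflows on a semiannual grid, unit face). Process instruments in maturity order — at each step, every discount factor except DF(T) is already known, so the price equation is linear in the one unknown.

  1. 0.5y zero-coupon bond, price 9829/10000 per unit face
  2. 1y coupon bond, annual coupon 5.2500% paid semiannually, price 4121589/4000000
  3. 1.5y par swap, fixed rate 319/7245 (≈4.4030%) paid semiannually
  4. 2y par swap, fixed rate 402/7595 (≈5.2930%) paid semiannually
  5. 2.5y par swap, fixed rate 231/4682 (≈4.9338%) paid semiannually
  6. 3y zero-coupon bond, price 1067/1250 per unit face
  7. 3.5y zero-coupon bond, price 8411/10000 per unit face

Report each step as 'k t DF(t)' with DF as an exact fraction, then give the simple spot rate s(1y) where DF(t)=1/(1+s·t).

step 1 [0.5y] zero: DF = P = 9829/10000 ≈ 0.982900
step 2 [1y] bond c/2=21/800: DF=(4121589/4000000 − 21/800·(0.982900))/(1+21/800) = 9789/10000 ≈ 0.978900
step 3 [1.5y] swap r/2=319/14490: DF=(1 − 319/14490·(0.982900+0.978900))/(1+319/14490) = 4681/5000 ≈ 0.936200
step 4 [2y] swap r/2=201/7595: DF=(1 − 201/7595·(0.982900+0.978900+0.936200))/(1+201/7595) = 1799/2000 ≈ 0.899500
step 5 [2.5y] swap r/2=231/9364: DF=(1 − 231/9364·(0.982900+0.978900+0.936200+0.899500))/(1+231/9364) = 1769/2000 ≈ 0.884500
step 6 [3y] zero: DF = P = 1067/1250 ≈ 0.853600
step 7 [3.5y] zero: DF = P = 8411/10000 ≈ 0.841100

1 1/2 9829/10000
2 1 9789/10000
3 3/2 4681/5000
4 2 1799/2000
5 5/2 1769/2000
6 3 1067/1250
7 7/2 8411/10000
s(1y) = (1/(9789/10000) − 1)/(1) = 211/9789 ≈ 2.1555%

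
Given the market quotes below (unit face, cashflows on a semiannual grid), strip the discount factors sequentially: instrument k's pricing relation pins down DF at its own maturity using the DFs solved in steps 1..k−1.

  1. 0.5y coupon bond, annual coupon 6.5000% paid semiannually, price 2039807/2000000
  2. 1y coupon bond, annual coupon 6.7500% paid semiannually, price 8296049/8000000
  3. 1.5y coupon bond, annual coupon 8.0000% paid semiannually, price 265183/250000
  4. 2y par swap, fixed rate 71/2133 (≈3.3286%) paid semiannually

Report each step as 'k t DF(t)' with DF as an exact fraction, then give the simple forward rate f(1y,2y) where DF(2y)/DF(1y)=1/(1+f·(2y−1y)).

step 1 [0.5y] bond c/2=13/400: DF=(2039807/2000000 − 13/400·(0))/(1+13/400) = 4939/5000 ≈ 0.987800
step 2 [1y] bond c/2=27/800: DF=(8296049/8000000 − 27/800·(0.987800))/(1+27/800) = 9709/10000 ≈ 0.970900
step 3 [1.5y] bond c/2=1/25: DF=(265183/250000 − 1/25·(0.987800+0.970900))/(1+1/25) = 4723/5000 ≈ 0.944600
step 4 [2y] swap r/2=71/4266: DF=(1 − 71/4266·(0.987800+0.970900+0.944600))/(1+71/4266) = 9361/10000 ≈ 0.936100

1 1/2 4939/5000
2 1 9709/10000
3 3/2 4723/5000
4 2 9361/10000
f(1y,2y) = ((9709/10000)/(9361/10000) − 1)/(1) = 348/9361 ≈ 3.7176%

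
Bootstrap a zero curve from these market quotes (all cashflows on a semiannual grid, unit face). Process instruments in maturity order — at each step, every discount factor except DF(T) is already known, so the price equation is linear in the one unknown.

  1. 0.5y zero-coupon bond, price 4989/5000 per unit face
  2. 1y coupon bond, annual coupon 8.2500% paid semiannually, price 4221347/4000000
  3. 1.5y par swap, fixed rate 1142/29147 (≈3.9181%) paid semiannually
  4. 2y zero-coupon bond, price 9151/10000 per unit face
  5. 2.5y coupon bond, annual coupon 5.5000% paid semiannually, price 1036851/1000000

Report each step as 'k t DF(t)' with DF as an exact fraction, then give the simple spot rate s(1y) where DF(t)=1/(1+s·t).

step 1 [0.5y] zero: DF = P = 4989/5000 ≈ 0.997800
step 2 [1y] bond c/2=33/800: DF=(4221347/4000000 − 33/800·(0.997800))/(1+33/800) = 487/500 ≈ 0.974000
step 3 [1.5y] swap r/2=571/29147: DF=(1 − 571/29147·(0.997800+0.974000))/(1+571/29147) = 9429/10000 ≈ 0.942900
step 4 [2y] zero: DF = P = 9151/10000 ≈ 0.915100
step 5 [2.5y] bond c/2=11/400: DF=(1036851/1000000 − 11/400·(0.997800+0.974000+0.942900+0.915100))/(1+11/400) = 4533/5000 ≈ 0.906600

1 1/2 4989/5000
2 1 487/500
3 3/2 9429/10000
4 2 9151/10000
5 5/2 4533/5000
s(1y) = (1/(487/500) − 1)/(1) = 13/487 ≈ 2.6694%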